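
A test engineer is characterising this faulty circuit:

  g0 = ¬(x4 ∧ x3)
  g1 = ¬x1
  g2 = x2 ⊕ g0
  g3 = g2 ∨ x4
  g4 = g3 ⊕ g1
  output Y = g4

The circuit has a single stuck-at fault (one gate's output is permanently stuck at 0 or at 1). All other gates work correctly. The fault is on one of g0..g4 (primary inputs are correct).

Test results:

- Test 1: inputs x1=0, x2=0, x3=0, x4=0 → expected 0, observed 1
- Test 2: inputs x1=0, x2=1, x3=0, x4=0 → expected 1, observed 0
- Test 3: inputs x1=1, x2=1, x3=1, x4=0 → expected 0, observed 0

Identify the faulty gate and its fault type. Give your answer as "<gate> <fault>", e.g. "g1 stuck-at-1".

g1 stuck-at-0

Fault-free values for test 1 (x1=0, x2=0, x3=0, x4=0): g0=1, g1=1, g2=1, g3=1, g4=0, giving Y=0. Observed 1.
Test 1: faults giving observed 1 are {g0 stuck-at-0, g1 stuck-at-0, g2 stuck-at-0, g3 stuck-at-0, g4 stuck-at-1}.
Test 2 (x1=0, x2=1, x3=0, x4=0): fault-free g0=1, g1=1, g2=0, g3=0, g4=1 → 1; observed 0. Eliminates g2 stuck-at-0, g3 stuck-at-0, g4 stuck-at-1.
Test 3 (x1=1, x2=1, x3=1, x4=0): fault-free g0=1, g1=0, g2=0, g3=0, g4=0 → 0; observed 0. Eliminates g0 stuck-at-0.
Only g1 stuck-at-0 is consistent with every test.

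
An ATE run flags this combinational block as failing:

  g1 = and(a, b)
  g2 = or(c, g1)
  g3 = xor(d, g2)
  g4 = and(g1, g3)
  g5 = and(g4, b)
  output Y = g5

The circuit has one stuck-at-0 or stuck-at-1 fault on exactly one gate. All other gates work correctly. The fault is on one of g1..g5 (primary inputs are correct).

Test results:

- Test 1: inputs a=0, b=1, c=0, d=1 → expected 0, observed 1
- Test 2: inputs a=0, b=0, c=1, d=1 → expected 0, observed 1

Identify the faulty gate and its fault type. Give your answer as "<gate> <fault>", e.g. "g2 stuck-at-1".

g5 stuck-at-1

Fault-free values for test 1 (a=0, b=1, c=0, d=1): g1=0, g2=0, g3=1, g4=0, g5=0, giving Y=0. Observed 1.
Test 1: faults giving observed 1 are {g4 stuck-at-1, g5 stuck-at-1}.
Test 2 (a=0, b=0, c=1, d=1): fault-free g1=0, g2=1, g3=0, g4=0, g5=0 → 0; observed 1. Eliminates g4 stuck-at-1.
Only g5 stuck-at-1 is consistent with every test.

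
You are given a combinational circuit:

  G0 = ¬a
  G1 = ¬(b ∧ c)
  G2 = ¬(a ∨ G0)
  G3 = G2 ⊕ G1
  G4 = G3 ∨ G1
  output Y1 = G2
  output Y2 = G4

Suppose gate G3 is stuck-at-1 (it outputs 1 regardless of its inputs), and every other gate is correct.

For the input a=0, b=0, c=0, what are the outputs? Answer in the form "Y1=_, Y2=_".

Propagate with G3 forced: G0=1, G1=1, G2=0, G3=1 [stuck-at-1], G4=1.
So the outputs are Y1=0, Y2=1. (Same as the fault-free value — the fault is masked on this input.)

Y1=0, Y2=1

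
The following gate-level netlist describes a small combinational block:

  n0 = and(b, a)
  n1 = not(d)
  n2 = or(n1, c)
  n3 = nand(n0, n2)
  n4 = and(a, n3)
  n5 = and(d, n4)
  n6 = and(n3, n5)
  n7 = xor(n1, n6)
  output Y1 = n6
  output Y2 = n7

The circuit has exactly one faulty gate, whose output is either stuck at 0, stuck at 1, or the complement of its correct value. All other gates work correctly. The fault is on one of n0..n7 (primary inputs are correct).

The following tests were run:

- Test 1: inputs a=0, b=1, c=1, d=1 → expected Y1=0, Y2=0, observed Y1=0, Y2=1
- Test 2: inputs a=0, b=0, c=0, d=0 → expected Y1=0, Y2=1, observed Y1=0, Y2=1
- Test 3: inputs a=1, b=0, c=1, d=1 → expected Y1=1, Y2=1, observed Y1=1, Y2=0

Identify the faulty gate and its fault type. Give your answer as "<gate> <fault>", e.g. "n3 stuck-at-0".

n1 stuck-at-1

Fault-free values for test 1 (a=0, b=1, c=1, d=1): n0=0, n1=0, n2=1, n3=1, n4=0, n5=0, n6=0, n7=0, giving Y1=0, Y2=0. Observed Y1=0, Y2=1.
Test 1: faults giving observed Y1=0, Y2=1 are {n1 stuck-at-1, n1 inverted output, n7 stuck-at-1, n7 inverted output}.
Test 2 (a=0, b=0, c=0, d=0): fault-free n0=0, n1=1, n2=1, n3=1, n4=0, n5=0, n6=0, n7=1 → Y1=0, Y2=1; observed Y1=0, Y2=1. Eliminates n1 inverted output, n7 inverted output.
Test 3 (a=1, b=0, c=1, d=1): fault-free n0=0, n1=0, n2=1, n3=1, n4=1, n5=1, n6=1, n7=1 → Y1=1, Y2=1; observed Y1=1, Y2=0. Eliminates n7 stuck-at-1.
Only n1 stuck-at-1 is consistent with every test.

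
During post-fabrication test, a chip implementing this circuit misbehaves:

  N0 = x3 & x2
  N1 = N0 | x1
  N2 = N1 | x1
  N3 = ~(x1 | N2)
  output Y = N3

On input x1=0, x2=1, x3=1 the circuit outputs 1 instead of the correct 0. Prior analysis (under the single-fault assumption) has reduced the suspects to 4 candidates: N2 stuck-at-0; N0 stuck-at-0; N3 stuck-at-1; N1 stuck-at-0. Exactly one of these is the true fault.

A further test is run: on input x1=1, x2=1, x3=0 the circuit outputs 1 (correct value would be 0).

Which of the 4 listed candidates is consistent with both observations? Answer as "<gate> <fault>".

N3 stuck-at-1

Evaluate each candidate on input x1=1, x2=1, x3=0:
  N2 stuck-at-0: N0=0, N1=1, N2=0 [stuck-at-0], N3=0 → 0 — eliminated
  N0 stuck-at-0: N0=0 [stuck-at-0], N1=1, N2=1, N3=0 → 0 — eliminated
  N3 stuck-at-1: N0=0, N1=1, N2=1, N3=1 [stuck-at-1] → 1 — matches
  N1 stuck-at-0: N0=0, N1=0 [stuck-at-0], N2=1, N3=0 → 0 — eliminated
Only N3 stuck-at-1 reproduces the observed 1.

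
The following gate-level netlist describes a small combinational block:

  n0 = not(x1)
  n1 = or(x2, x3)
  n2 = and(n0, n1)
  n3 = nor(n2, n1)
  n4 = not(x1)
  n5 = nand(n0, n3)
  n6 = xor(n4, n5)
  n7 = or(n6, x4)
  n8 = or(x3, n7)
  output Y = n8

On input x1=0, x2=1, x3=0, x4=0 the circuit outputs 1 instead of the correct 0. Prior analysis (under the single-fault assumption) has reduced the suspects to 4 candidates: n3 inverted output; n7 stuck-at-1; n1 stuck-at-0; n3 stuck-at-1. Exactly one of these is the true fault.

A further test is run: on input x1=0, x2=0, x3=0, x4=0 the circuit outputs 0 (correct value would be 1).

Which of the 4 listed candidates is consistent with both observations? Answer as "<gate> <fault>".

Evaluate each candidate on input x1=0, x2=0, x3=0, x4=0:
  n3 inverted output: n0=1, n1=0, n2=0, n3=0 [inverted output], n4=1, n5=1, n6=0, n7=0, n8=0 → 0 — matches
  n7 stuck-at-1: n0=1, n1=0, n2=0, n3=1, n4=1, n5=0, n6=1, n7=1 [stuck-at-1], n8=1 → 1 — eliminated
  n1 stuck-at-0: n0=1, n1=0 [stuck-at-0], n2=0, n3=1, n4=1, n5=0, n6=1, n7=1, n8=1 → 1 — eliminated
  n3 stuck-at-1: n0=1, n1=0, n2=0, n3=1 [stuck-at-1], n4=1, n5=0, n6=1, n7=1, n8=1 → 1 — eliminated
Only n3 inverted output reproduces the observed 0.

n3 inverted output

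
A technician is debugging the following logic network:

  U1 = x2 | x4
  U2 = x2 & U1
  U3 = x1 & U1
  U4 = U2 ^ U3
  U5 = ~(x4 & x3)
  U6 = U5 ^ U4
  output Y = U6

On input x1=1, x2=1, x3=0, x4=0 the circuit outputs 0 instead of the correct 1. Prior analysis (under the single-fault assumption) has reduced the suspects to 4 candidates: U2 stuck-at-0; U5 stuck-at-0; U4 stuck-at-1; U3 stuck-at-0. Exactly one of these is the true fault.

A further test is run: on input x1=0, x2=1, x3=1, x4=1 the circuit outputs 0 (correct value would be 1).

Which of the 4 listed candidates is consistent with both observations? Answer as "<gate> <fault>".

U2 stuck-at-0

Evaluate each candidate on input x1=0, x2=1, x3=1, x4=1:
  U2 stuck-at-0: U1=1, U2=0 [stuck-at-0], U3=0, U4=0, U5=0, U6=0 → 0 — matches
  U5 stuck-at-0: U1=1, U2=1, U3=0, U4=1, U5=0 [stuck-at-0], U6=1 → 1 — eliminated
  U4 stuck-at-1: U1=1, U2=1, U3=0, U4=1 [stuck-at-1], U5=0, U6=1 → 1 — eliminated
  U3 stuck-at-0: U1=1, U2=1, U3=0 [stuck-at-0], U4=1, U5=0, U6=1 → 1 — eliminated
Only U2 stuck-at-0 reproduces the observed 0.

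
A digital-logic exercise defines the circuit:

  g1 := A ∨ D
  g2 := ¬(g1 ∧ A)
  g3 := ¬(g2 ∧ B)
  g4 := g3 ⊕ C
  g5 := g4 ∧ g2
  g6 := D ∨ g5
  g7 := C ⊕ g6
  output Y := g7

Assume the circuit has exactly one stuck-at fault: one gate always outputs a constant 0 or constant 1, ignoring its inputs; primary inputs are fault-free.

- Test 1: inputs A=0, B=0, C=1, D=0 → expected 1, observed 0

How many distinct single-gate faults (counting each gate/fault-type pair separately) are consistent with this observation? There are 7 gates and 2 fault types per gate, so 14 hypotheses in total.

5

Fault-free: g1=0, g2=1, g3=1, g4=0, g5=0, g6=0, g7=1 → 1. Observed 0.
  g1 stuck-at-0: output 1 ✗
  g1 stuck-at-1: output 1 ✗
  g2 stuck-at-0: output 1 ✗
  g2 stuck-at-1: output 1 ✗
  g3 stuck-at-0: output 0 ✓
  g3 stuck-at-1: output 1 ✗
  g4 stuck-at-0: output 1 ✗
  g4 stuck-at-1: output 0 ✓
  g5 stuck-at-0: output 1 ✗
  g5 stuck-at-1: output 0 ✓
  g6 stuck-at-0: output 1 ✗
  g6 stuck-at-1: output 0 ✓
  g7 stuck-at-0: output 0 ✓
  g7 stuck-at-1: output 1 ✗
Consistent faults: {g3 stuck-at-0, g4 stuck-at-1, g5 stuck-at-1, g6 stuck-at-1, g7 stuck-at-0} — 5 in all.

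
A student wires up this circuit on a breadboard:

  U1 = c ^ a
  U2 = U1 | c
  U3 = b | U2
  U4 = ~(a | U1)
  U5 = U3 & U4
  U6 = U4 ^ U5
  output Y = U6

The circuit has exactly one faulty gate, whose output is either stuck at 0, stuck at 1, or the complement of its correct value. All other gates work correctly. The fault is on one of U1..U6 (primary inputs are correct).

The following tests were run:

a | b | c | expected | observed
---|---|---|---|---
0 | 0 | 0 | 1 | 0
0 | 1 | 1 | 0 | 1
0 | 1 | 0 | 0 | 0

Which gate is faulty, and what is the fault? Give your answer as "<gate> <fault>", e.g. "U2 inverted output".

U5 stuck-at-1

Fault-free values for test 1 (a=0, b=0, c=0): U1=0, U2=0, U3=0, U4=1, U5=0, U6=1, giving Y=1. Observed 0.
Test 1: faults giving observed 0 are {U1 stuck-at-1, U1 inverted output, U2 stuck-at-1, U2 inverted output, U3 stuck-at-1, U3 inverted output, U4 stuck-at-0, U4 inverted output, U5 stuck-at-1, U5 inverted output, U6 stuck-at-0, U6 inverted output}.
Test 2 (a=0, b=1, c=1): fault-free U1=1, U2=1, U3=1, U4=0, U5=0, U6=0 → 0; observed 1. Eliminates U1 stuck-at-1, U1 inverted output, U2 stuck-at-1, U2 inverted output, U3 stuck-at-1, U3 inverted output, U4 stuck-at-0, U4 inverted output, U6 stuck-at-0.
Test 3 (a=0, b=1, c=0): fault-free U1=0, U2=0, U3=1, U4=1, U5=1, U6=0 → 0; observed 0. Eliminates U5 inverted output, U6 inverted output.
Only U5 stuck-at-1 is consistent with every test.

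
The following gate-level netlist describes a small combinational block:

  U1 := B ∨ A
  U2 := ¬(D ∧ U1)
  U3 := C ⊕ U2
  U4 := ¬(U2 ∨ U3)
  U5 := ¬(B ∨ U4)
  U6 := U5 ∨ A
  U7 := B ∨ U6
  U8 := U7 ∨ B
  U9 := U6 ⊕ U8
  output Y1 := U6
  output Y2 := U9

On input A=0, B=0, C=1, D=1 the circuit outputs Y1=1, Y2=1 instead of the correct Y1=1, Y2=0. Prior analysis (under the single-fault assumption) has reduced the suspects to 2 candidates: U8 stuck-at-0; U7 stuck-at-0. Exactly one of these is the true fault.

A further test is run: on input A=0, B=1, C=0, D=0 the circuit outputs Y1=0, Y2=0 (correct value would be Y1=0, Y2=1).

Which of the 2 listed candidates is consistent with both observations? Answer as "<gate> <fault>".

Evaluate each candidate on input A=0, B=1, C=0, D=0:
  U8 stuck-at-0: U1=1, U2=1, U3=1, U4=0, U5=0, U6=0, U7=1, U8=0 [stuck-at-0], U9=0 → Y1=0, Y2=0 — matches
  U7 stuck-at-0: U1=1, U2=1, U3=1, U4=0, U5=0, U6=0, U7=0 [stuck-at-0], U8=1, U9=1 → Y1=0, Y2=1 — eliminated
Only U8 stuck-at-0 reproduces the observed Y1=0, Y2=0.

U8 stuck-at-0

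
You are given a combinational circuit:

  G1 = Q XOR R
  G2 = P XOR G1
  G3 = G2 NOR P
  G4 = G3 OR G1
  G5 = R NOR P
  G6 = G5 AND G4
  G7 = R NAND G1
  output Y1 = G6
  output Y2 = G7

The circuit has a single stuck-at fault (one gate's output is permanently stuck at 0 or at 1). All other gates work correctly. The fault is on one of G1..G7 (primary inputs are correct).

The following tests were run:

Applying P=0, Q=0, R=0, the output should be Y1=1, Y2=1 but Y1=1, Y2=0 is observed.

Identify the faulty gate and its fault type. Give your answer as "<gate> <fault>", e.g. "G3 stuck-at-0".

Fault-free values for test 1 (P=0, Q=0, R=0): G1=0, G2=0, G3=1, G4=1, G5=1, G6=1, G7=1, giving Y1=1, Y2=1. Observed Y1=1, Y2=0.
Test 1: faults giving observed Y1=1, Y2=0 are {G7 stuck-at-0}.
Only G7 stuck-at-0 is consistent with every test.

G7 stuck-at-0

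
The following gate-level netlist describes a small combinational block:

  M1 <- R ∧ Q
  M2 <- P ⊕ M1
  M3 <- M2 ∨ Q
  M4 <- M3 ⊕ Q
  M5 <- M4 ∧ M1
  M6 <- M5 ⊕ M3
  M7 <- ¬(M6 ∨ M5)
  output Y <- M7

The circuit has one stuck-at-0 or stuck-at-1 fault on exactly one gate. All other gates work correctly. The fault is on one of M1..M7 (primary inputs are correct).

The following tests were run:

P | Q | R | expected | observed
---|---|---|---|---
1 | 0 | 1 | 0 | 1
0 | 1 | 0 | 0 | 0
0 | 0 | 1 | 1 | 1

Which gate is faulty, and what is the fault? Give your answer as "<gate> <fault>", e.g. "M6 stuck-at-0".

M2 stuck-at-0

Fault-free values for test 1 (P=1, Q=0, R=1): M1=0, M2=1, M3=1, M4=1, M5=0, M6=1, M7=0, giving Y=0. Observed 1.
Test 1: faults giving observed 1 are {M1 stuck-at-1, M2 stuck-at-0, M3 stuck-at-0, M6 stuck-at-0, M7 stuck-at-1}.
Test 2 (P=0, Q=1, R=0): fault-free M1=0, M2=0, M3=1, M4=0, M5=0, M6=1, M7=0 → 0; observed 0. Eliminates M3 stuck-at-0, M6 stuck-at-0, M7 stuck-at-1.
Test 3 (P=0, Q=0, R=1): fault-free M1=0, M2=0, M3=0, M4=0, M5=0, M6=0, M7=1 → 1; observed 1. Eliminates M1 stuck-at-1.
Only M2 stuck-at-0 is consistent with every test.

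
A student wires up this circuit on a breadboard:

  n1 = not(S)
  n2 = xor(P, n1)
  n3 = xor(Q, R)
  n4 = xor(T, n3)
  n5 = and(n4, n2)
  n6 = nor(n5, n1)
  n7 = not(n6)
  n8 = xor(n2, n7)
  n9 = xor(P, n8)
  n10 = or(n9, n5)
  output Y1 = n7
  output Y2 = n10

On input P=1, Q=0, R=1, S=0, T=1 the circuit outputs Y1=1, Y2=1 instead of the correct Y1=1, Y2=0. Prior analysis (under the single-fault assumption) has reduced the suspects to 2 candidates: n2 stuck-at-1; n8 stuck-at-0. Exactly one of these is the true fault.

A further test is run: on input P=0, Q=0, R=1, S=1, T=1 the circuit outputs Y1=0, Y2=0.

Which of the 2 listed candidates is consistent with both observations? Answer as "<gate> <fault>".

Evaluate each candidate on input P=0, Q=0, R=1, S=1, T=1:
  n2 stuck-at-1: n1=0, n2=1 [stuck-at-1], n3=1, n4=0, n5=0, n6=1, n7=0, n8=1, n9=1, n10=1 → Y1=0, Y2=1 — eliminated
  n8 stuck-at-0: n1=0, n2=0, n3=1, n4=0, n5=0, n6=1, n7=0, n8=0 [stuck-at-0], n9=0, n10=0 → Y1=0, Y2=0 — matches
Only n8 stuck-at-0 reproduces the observed Y1=0, Y2=0.

n8 stuck-at-0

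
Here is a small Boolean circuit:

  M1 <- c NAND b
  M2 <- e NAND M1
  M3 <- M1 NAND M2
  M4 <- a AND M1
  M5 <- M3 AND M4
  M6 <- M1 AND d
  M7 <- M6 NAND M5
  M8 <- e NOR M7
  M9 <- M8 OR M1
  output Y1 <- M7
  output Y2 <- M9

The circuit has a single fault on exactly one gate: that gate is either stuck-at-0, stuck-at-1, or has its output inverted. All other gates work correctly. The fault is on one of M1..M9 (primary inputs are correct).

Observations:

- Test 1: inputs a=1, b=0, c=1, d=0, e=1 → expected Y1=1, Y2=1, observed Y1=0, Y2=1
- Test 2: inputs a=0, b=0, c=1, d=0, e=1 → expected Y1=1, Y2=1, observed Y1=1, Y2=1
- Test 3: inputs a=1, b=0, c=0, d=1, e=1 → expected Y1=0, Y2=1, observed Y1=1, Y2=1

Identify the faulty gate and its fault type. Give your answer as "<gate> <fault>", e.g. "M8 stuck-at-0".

Fault-free values for test 1 (a=1, b=0, c=1, d=0, e=1): M1=1, M2=0, M3=1, M4=1, M5=1, M6=0, M7=1, M8=0, M9=1, giving Y1=1, Y2=1. Observed Y1=0, Y2=1.
Test 1: faults giving observed Y1=0, Y2=1 are {M6 stuck-at-1, M6 inverted output, M7 stuck-at-0, M7 inverted output}.
Test 2 (a=0, b=0, c=1, d=0, e=1): fault-free M1=1, M2=0, M3=1, M4=0, M5=0, M6=0, M7=1, M8=0, M9=1 → Y1=1, Y2=1; observed Y1=1, Y2=1. Eliminates M7 stuck-at-0, M7 inverted output.
Test 3 (a=1, b=0, c=0, d=1, e=1): fault-free M1=1, M2=0, M3=1, M4=1, M5=1, M6=1, M7=0, M8=0, M9=1 → Y1=0, Y2=1; observed Y1=1, Y2=1. Eliminates M6 stuck-at-1.
Only M6 inverted output is consistent with every test.

M6 inverted output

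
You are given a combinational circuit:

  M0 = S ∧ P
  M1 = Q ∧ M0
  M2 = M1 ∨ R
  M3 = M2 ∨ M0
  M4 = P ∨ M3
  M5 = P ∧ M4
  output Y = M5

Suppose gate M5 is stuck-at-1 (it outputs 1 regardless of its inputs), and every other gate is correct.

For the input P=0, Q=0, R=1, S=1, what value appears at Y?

Propagate with M5 forced: M0=0, M1=0, M2=1, M3=1, M4=1, M5=1 [stuck-at-1].
So Y = 1. (Without the fault it would be 0.)

1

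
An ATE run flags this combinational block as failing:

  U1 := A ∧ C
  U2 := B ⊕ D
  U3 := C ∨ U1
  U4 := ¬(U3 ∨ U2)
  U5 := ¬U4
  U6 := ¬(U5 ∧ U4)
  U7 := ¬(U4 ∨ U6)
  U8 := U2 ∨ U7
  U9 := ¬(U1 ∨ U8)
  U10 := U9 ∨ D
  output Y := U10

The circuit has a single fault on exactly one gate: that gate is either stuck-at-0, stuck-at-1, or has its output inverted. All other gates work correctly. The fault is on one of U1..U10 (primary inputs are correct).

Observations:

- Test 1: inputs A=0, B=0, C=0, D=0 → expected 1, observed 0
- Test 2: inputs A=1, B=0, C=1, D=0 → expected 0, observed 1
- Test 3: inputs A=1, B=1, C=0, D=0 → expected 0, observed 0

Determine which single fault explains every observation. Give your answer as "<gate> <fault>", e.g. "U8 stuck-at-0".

Fault-free values for test 1 (A=0, B=0, C=0, D=0): U1=0, U2=0, U3=0, U4=1, U5=0, U6=1, U7=0, U8=0, U9=1, U10=1, giving Y=1. Observed 0.
Test 1: faults giving observed 0 are {U1 stuck-at-1, U1 inverted output, U2 stuck-at-1, U2 inverted output, U7 stuck-at-1, U7 inverted output, U8 stuck-at-1, U8 inverted output, U9 stuck-at-0, U9 inverted output, U10 stuck-at-0, U10 inverted output}.
Test 2 (A=1, B=0, C=1, D=0): fault-free U1=1, U2=0, U3=1, U4=0, U5=1, U6=1, U7=0, U8=0, U9=0, U10=0 → 0; observed 1. Eliminates U1 stuck-at-1, U2 stuck-at-1, U2 inverted output, U7 stuck-at-1, U7 inverted output, U8 stuck-at-1, U8 inverted output, U9 stuck-at-0, U10 stuck-at-0.
Test 3 (A=1, B=1, C=0, D=0): fault-free U1=0, U2=1, U3=0, U4=0, U5=1, U6=1, U7=0, U8=1, U9=0, U10=0 → 0; observed 0. Eliminates U9 inverted output, U10 inverted output.
Only U1 inverted output is consistent with every test.

U1 inverted output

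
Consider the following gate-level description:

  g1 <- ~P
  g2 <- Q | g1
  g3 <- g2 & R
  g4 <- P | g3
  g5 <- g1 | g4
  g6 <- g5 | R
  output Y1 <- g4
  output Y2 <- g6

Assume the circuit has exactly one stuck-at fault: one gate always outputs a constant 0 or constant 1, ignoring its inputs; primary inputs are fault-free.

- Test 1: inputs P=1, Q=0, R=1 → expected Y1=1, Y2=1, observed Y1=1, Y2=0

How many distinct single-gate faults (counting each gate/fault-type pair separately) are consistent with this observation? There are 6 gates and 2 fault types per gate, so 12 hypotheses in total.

Fault-free: g1=0, g2=0, g3=0, g4=1, g5=1, g6=1 → Y1=1, Y2=1. Observed Y1=1, Y2=0.
  g1 stuck-at-0: output Y1=1, Y2=1 ✗
  g1 stuck-at-1: output Y1=1, Y2=1 ✗
  g2 stuck-at-0: output Y1=1, Y2=1 ✗
  g2 stuck-at-1: output Y1=1, Y2=1 ✗
  g3 stuck-at-0: output Y1=1, Y2=1 ✗
  g3 stuck-at-1: output Y1=1, Y2=1 ✗
  g4 stuck-at-0: output Y1=0, Y2=1 ✗
  g4 stuck-at-1: output Y1=1, Y2=1 ✗
  g5 stuck-at-0: output Y1=1, Y2=1 ✗
  g5 stuck-at-1: output Y1=1, Y2=1 ✗
  g6 stuck-at-0: output Y1=1, Y2=0 ✓
  g6 stuck-at-1: output Y1=1, Y2=1 ✗
Consistent faults: {g6 stuck-at-0} — 1 in all.

1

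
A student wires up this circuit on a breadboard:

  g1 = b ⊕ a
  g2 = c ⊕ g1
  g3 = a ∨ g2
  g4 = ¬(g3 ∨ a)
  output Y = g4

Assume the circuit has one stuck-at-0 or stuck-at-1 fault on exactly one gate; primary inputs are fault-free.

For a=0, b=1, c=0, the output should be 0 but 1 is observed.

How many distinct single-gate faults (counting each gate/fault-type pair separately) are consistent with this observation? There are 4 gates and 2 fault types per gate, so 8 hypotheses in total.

4

Fault-free: g1=1, g2=1, g3=1, g4=0 → 0. Observed 1.
  g1 stuck-at-0: output 1 ✓
  g1 stuck-at-1: output 0 ✗
  g2 stuck-at-0: output 1 ✓
  g2 stuck-at-1: output 0 ✗
  g3 stuck-at-0: output 1 ✓
  g3 stuck-at-1: output 0 ✗
  g4 stuck-at-0: output 0 ✗
  g4 stuck-at-1: output 1 ✓
Consistent faults: {g1 stuck-at-0, g2 stuck-at-0, g3 stuck-at-0, g4 stuck-at-1} — 4 in all.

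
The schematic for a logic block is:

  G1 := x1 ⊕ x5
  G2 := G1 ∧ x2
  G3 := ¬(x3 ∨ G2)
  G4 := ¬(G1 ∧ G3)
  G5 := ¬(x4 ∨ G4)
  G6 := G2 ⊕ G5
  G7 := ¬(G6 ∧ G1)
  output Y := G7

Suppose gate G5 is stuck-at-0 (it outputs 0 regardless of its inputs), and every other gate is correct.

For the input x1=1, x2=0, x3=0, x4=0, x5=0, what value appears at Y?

Propagate with G5 forced: G1=1, G2=0, G3=1, G4=0, G5=0 [stuck-at-0], G6=0, G7=1.
So Y = 1. (Without the fault it would be 0.)

1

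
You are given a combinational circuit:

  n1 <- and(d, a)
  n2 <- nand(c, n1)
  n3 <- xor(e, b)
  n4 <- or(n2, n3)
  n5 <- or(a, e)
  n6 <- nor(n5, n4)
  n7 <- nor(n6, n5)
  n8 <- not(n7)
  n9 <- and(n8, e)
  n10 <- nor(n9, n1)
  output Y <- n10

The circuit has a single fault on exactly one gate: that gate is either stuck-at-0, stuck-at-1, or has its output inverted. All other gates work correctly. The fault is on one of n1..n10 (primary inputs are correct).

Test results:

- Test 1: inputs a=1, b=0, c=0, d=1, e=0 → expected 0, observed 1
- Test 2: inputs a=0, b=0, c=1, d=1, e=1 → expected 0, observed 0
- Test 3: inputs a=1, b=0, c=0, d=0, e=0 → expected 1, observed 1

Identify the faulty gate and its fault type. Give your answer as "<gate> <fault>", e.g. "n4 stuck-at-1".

Fault-free values for test 1 (a=1, b=0, c=0, d=1, e=0): n1=1, n2=1, n3=0, n4=1, n5=1, n6=0, n7=0, n8=1, n9=0, n10=0, giving Y=0. Observed 1.
Test 1: faults giving observed 1 are {n1 stuck-at-0, n1 inverted output, n10 stuck-at-1, n10 inverted output}.
Test 2 (a=0, b=0, c=1, d=1, e=1): fault-free n1=0, n2=1, n3=1, n4=1, n5=1, n6=0, n7=0, n8=1, n9=1, n10=0 → 0; observed 0. Eliminates n10 stuck-at-1, n10 inverted output.
Test 3 (a=1, b=0, c=0, d=0, e=0): fault-free n1=0, n2=1, n3=0, n4=1, n5=1, n6=0, n7=0, n8=1, n9=0, n10=1 → 1; observed 1. Eliminates n1 inverted output.
Only n1 stuck-at-0 is consistent with every test.

n1 stuck-at-0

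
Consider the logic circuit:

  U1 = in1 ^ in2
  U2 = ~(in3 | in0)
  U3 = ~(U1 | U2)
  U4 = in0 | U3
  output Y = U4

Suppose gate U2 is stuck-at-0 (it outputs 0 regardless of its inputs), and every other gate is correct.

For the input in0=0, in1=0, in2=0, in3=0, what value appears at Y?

Propagate with U2 forced: U1=0, U2=0 [stuck-at-0], U3=1, U4=1.
So Y = 1. (Without the fault it would be 0.)

1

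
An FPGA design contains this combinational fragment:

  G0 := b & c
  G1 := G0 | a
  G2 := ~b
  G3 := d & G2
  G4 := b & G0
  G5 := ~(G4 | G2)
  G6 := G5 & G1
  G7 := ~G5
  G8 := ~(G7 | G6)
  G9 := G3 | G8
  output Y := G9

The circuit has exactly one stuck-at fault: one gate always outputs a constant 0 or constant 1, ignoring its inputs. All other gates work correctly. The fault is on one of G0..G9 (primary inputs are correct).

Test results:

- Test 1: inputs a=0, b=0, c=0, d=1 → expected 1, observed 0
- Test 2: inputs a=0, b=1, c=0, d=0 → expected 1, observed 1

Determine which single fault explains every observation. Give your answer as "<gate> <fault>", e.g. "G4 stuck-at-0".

Fault-free values for test 1 (a=0, b=0, c=0, d=1): G0=0, G1=0, G2=1, G3=1, G4=0, G5=0, G6=0, G7=1, G8=0, G9=1, giving Y=1. Observed 0.
Test 1: faults giving observed 0 are {G3 stuck-at-0, G9 stuck-at-0}.
Test 2 (a=0, b=1, c=0, d=0): fault-free G0=0, G1=0, G2=0, G3=0, G4=0, G5=1, G6=0, G7=0, G8=1, G9=1 → 1; observed 1. Eliminates G9 stuck-at-0.
Only G3 stuck-at-0 is consistent with every test.

G3 stuck-at-0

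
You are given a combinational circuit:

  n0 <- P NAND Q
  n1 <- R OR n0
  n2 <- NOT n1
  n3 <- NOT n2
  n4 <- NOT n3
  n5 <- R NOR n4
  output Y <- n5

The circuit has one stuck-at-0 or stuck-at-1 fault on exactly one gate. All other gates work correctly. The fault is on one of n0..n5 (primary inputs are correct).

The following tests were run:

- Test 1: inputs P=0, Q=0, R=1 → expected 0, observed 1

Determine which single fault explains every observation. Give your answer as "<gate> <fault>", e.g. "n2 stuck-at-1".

Fault-free values for test 1 (P=0, Q=0, R=1): n0=1, n1=1, n2=0, n3=1, n4=0, n5=0, giving Y=0. Observed 1.
Test 1: faults giving observed 1 are {n5 stuck-at-1}.
Only n5 stuck-at-1 is consistent with every test.

n5 stuck-at-1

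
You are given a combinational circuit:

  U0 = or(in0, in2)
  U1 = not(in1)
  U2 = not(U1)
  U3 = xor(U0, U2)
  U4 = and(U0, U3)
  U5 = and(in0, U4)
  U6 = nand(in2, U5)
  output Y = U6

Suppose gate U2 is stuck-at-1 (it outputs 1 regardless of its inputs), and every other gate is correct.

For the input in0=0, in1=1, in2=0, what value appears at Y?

1

Propagate with U2 forced: U0=0, U1=0, U2=1 [stuck-at-1], U3=1, U4=0, U5=0, U6=1.
So Y = 1. (Same as the fault-free value — the fault is masked on this input.)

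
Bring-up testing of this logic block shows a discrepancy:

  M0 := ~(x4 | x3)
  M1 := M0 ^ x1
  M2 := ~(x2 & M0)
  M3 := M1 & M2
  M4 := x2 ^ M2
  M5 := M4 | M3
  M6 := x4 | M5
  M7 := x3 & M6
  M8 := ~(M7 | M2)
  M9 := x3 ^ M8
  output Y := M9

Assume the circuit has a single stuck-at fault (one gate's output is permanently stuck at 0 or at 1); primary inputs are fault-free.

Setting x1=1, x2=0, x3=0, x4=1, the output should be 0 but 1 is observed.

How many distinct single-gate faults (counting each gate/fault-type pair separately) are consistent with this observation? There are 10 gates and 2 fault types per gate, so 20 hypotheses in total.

3

Fault-free: M0=0, M1=1, M2=1, M3=1, M4=1, M5=1, M6=1, M7=0, M8=0, M9=0 → 0. Observed 1.
  M0: none of the 2 fault types match ✗
  M1: none of the 2 fault types match ✗
  M2: stuck-at-0 ✓; others ✗
  M3: none of the 2 fault types match ✗
  M4: none of the 2 fault types match ✗
  M5: none of the 2 fault types match ✗
  M6: none of the 2 fault types match ✗
  M7: none of the 2 fault types match ✗
  M8: stuck-at-1 ✓; others ✗
  M9: stuck-at-1 ✓; others ✗
Consistent faults: {M2 stuck-at-0, M8 stuck-at-1, M9 stuck-at-1} — 3 in all.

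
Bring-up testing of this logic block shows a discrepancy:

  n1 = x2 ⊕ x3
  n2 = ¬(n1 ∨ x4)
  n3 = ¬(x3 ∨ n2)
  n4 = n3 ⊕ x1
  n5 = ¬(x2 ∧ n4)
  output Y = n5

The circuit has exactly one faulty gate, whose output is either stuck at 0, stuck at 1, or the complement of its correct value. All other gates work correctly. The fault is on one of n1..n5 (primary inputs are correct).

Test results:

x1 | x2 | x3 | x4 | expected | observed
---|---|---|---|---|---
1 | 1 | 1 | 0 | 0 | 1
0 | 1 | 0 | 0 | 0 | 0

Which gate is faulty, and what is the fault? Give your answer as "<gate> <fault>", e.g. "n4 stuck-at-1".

Fault-free values for test 1 (x1=1, x2=1, x3=1, x4=0): n1=0, n2=1, n3=0, n4=1, n5=0, giving Y=0. Observed 1.
Test 1: faults giving observed 1 are {n3 stuck-at-1, n3 inverted output, n4 stuck-at-0, n4 inverted output, n5 stuck-at-1, n5 inverted output}.
Test 2 (x1=0, x2=1, x3=0, x4=0): fault-free n1=1, n2=0, n3=1, n4=1, n5=0 → 0; observed 0. Eliminates n3 inverted output, n4 stuck-at-0, n4 inverted output, n5 stuck-at-1, n5 inverted output.
Only n3 stuck-at-1 is consistent with every test.

n3 stuck-at-1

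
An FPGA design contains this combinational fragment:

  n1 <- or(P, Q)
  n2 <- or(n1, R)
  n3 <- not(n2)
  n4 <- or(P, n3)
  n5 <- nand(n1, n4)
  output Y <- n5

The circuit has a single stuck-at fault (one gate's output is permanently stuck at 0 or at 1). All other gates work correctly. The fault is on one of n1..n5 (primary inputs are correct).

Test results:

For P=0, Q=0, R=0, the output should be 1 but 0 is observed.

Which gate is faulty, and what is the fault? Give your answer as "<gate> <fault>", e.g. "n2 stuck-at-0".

Fault-free values for test 1 (P=0, Q=0, R=0): n1=0, n2=0, n3=1, n4=1, n5=1, giving Y=1. Observed 0.
Test 1: faults giving observed 0 are {n5 stuck-at-0}.
Only n5 stuck-at-0 is consistent with every test.

n5 stuck-at-0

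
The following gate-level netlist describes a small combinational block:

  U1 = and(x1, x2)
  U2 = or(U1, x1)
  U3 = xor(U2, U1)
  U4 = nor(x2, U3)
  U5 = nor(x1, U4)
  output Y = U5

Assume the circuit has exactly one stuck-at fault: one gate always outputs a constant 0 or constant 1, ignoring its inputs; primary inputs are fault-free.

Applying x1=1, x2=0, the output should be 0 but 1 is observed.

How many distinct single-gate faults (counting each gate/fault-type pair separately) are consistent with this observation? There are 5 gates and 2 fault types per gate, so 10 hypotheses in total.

1

Fault-free: U1=0, U2=1, U3=1, U4=0, U5=0 → 0. Observed 1.
  U1 stuck-at-0: output 0 ✗
  U1 stuck-at-1: output 0 ✗
  U2 stuck-at-0: output 0 ✗
  U2 stuck-at-1: output 0 ✗
  U3 stuck-at-0: output 0 ✗
  U3 stuck-at-1: output 0 ✗
  U4 stuck-at-0: output 0 ✗
  U4 stuck-at-1: output 0 ✗
  U5 stuck-at-0: output 0 ✗
  U5 stuck-at-1: output 1 ✓
Consistent faults: {U5 stuck-at-1} — 1 in all.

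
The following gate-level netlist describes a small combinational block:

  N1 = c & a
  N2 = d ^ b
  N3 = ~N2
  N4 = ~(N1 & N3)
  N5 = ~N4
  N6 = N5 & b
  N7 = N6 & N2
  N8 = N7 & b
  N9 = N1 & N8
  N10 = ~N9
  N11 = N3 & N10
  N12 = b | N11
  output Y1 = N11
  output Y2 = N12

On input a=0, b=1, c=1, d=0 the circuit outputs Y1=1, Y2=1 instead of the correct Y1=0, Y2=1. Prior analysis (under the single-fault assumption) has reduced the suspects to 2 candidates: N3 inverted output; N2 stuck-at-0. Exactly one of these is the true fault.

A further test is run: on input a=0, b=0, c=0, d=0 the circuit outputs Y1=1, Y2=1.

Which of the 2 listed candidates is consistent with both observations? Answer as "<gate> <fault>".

Evaluate each candidate on input a=0, b=0, c=0, d=0:
  N3 inverted output: N1=0, N2=0, N3=0 [inverted output], N4=1, N5=0, N6=0, N7=0, N8=0, N9=0, N10=1, N11=0, N12=0 → Y1=0, Y2=0 — eliminated
  N2 stuck-at-0: N1=0, N2=0 [stuck-at-0], N3=1, N4=1, N5=0, N6=0, N7=0, N8=0, N9=0, N10=1, N11=1, N12=1 → Y1=1, Y2=1 — matches
Only N2 stuck-at-0 reproduces the observed Y1=1, Y2=1.

N2 stuck-at-0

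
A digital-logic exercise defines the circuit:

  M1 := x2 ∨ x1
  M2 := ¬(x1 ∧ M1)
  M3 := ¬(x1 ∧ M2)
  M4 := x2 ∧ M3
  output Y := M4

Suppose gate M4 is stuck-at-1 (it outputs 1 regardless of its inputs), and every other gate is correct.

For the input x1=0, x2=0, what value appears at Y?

Propagate with M4 forced: M1=0, M2=1, M3=1, M4=1 [stuck-at-1].
So Y = 1. (Without the fault it would be 0.)

1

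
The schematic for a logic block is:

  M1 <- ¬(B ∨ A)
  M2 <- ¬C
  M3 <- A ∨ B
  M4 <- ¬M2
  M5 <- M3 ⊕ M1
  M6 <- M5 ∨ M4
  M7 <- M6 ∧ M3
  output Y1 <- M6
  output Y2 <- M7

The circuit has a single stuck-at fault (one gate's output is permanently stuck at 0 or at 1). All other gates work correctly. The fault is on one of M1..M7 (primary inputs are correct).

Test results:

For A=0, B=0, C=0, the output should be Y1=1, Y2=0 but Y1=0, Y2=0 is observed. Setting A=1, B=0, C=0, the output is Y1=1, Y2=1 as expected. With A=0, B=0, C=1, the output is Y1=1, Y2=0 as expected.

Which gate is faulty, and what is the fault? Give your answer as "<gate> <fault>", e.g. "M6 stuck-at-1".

M1 stuck-at-0

Fault-free values for test 1 (A=0, B=0, C=0): M1=1, M2=1, M3=0, M4=0, M5=1, M6=1, M7=0, giving Y1=1, Y2=0. Observed Y1=0, Y2=0.
Test 1: faults giving observed Y1=0, Y2=0 are {M1 stuck-at-0, M3 stuck-at-1, M5 stuck-at-0, M6 stuck-at-0}.
Test 2 (A=1, B=0, C=0): fault-free M1=0, M2=1, M3=1, M4=0, M5=1, M6=1, M7=1 → Y1=1, Y2=1; observed Y1=1, Y2=1. Eliminates M5 stuck-at-0, M6 stuck-at-0.
Test 3 (A=0, B=0, C=1): fault-free M1=1, M2=0, M3=0, M4=1, M5=1, M6=1, M7=0 → Y1=1, Y2=0; observed Y1=1, Y2=0. Eliminates M3 stuck-at-1.
Only M1 stuck-at-0 is consistent with every test.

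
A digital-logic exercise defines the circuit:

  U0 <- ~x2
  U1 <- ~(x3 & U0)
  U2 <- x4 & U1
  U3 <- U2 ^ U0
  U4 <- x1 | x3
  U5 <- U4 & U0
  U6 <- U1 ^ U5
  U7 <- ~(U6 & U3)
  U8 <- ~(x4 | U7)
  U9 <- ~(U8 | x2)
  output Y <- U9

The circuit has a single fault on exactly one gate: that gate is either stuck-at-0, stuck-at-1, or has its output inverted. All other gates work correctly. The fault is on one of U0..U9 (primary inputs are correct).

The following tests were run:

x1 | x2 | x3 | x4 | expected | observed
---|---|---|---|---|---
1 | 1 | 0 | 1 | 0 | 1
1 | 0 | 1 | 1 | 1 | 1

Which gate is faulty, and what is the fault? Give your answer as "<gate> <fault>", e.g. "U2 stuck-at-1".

Fault-free values for test 1 (x1=1, x2=1, x3=0, x4=1): U0=0, U1=1, U2=1, U3=1, U4=1, U5=0, U6=1, U7=0, U8=0, U9=0, giving Y=0. Observed 1.
Test 1: faults giving observed 1 are {U9 stuck-at-1, U9 inverted output}.
Test 2 (x1=1, x2=0, x3=1, x4=1): fault-free U0=1, U1=0, U2=0, U3=1, U4=1, U5=1, U6=1, U7=0, U8=0, U9=1 → 1; observed 1. Eliminates U9 inverted output.
Only U9 stuck-at-1 is consistent with every test.

U9 stuck-at-1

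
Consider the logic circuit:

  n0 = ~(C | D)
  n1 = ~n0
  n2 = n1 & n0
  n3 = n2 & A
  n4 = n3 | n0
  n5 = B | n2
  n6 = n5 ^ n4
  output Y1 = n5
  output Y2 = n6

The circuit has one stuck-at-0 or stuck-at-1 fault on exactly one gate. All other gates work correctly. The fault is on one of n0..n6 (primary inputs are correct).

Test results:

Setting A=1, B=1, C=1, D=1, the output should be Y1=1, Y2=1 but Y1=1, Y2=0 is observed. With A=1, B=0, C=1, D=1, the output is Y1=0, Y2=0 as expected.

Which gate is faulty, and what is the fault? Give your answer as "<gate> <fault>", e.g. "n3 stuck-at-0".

Fault-free values for test 1 (A=1, B=1, C=1, D=1): n0=0, n1=1, n2=0, n3=0, n4=0, n5=1, n6=1, giving Y1=1, Y2=1. Observed Y1=1, Y2=0.
Test 1: faults giving observed Y1=1, Y2=0 are {n0 stuck-at-1, n2 stuck-at-1, n3 stuck-at-1, n4 stuck-at-1, n6 stuck-at-0}.
Test 2 (A=1, B=0, C=1, D=1): fault-free n0=0, n1=1, n2=0, n3=0, n4=0, n5=0, n6=0 → Y1=0, Y2=0; observed Y1=0, Y2=0. Eliminates n0 stuck-at-1, n2 stuck-at-1, n3 stuck-at-1, n4 stuck-at-1.
Only n6 stuck-at-0 is consistent with every test.

n6 stuck-at-0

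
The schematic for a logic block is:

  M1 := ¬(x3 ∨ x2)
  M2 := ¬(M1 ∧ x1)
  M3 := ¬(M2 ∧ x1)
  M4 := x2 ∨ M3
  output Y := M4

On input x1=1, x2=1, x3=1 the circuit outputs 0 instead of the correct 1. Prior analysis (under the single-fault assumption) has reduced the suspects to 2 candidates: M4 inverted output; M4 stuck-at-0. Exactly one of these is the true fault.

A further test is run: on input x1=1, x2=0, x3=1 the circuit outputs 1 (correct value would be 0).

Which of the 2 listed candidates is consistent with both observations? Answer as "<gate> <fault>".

Evaluate each candidate on input x1=1, x2=0, x3=1:
  M4 inverted output: M1=0, M2=1, M3=0, M4=1 [inverted output] → 1 — matches
  M4 stuck-at-0: M1=0, M2=1, M3=0, M4=0 [stuck-at-0] → 0 — eliminated
Only M4 inverted output reproduces the observed 1.

M4 inverted output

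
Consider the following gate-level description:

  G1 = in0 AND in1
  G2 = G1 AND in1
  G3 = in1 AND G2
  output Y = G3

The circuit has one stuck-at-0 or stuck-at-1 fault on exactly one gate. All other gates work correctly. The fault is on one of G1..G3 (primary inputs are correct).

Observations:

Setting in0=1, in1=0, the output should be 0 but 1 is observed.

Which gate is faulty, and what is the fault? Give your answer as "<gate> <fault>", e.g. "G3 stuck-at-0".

Fault-free values for test 1 (in0=1, in1=0): G1=0, G2=0, G3=0, giving Y=0. Observed 1.
Test 1: faults giving observed 1 are {G3 stuck-at-1}.
Only G3 stuck-at-1 is consistent with every test.

G3 stuck-at-1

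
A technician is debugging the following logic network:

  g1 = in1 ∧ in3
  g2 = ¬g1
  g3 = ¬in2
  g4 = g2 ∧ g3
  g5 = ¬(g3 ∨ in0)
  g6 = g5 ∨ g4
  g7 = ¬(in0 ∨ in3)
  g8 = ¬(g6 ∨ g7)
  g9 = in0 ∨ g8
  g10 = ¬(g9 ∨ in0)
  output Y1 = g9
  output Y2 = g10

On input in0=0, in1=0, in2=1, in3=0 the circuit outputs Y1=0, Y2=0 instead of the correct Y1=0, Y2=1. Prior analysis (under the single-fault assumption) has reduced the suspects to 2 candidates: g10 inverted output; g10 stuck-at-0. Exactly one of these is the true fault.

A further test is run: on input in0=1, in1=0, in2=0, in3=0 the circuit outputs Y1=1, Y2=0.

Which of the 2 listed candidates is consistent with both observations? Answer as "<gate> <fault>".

g10 stuck-at-0

Evaluate each candidate on input in0=1, in1=0, in2=0, in3=0:
  g10 inverted output: g1=0, g2=1, g3=1, g4=1, g5=0, g6=1, g7=0, g8=0, g9=1, g10=1 [inverted output] → Y1=1, Y2=1 — eliminated
  g10 stuck-at-0: g1=0, g2=1, g3=1, g4=1, g5=0, g6=1, g7=0, g8=0, g9=1, g10=0 [stuck-at-0] → Y1=1, Y2=0 — matches
Only g10 stuck-at-0 reproduces the observed Y1=1, Y2=0.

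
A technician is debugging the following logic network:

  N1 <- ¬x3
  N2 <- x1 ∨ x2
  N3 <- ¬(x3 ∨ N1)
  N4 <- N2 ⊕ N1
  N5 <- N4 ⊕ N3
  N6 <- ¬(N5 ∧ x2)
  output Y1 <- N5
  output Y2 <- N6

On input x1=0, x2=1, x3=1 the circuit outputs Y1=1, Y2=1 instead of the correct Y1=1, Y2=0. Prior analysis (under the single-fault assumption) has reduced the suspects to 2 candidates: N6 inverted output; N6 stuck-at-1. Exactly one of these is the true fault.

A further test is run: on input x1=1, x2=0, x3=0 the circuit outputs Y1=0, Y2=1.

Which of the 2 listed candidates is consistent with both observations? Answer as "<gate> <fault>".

Evaluate each candidate on input x1=1, x2=0, x3=0:
  N6 inverted output: N1=1, N2=1, N3=0, N4=0, N5=0, N6=0 [inverted output] → Y1=0, Y2=0 — eliminated
  N6 stuck-at-1: N1=1, N2=1, N3=0, N4=0, N5=0, N6=1 [stuck-at-1] → Y1=0, Y2=1 — matches
Only N6 stuck-at-1 reproduces the observed Y1=0, Y2=1.

N6 stuck-at-1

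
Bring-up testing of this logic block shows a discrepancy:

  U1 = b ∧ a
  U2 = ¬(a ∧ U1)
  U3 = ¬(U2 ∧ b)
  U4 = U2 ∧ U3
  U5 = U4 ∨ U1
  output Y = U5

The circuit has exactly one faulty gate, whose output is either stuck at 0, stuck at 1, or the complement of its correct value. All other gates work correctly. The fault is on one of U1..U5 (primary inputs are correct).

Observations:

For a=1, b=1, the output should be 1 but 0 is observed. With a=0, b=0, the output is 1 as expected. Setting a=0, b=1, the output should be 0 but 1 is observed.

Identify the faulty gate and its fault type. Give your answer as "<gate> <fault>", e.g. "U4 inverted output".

Fault-free values for test 1 (a=1, b=1): U1=1, U2=0, U3=1, U4=0, U5=1, giving Y=1. Observed 0.
Test 1: faults giving observed 0 are {U1 stuck-at-0, U1 inverted output, U5 stuck-at-0, U5 inverted output}.
Test 2 (a=0, b=0): fault-free U1=0, U2=1, U3=1, U4=1, U5=1 → 1; observed 1. Eliminates U5 stuck-at-0, U5 inverted output.
Test 3 (a=0, b=1): fault-free U1=0, U2=1, U3=0, U4=0, U5=0 → 0; observed 1. Eliminates U1 stuck-at-0.
Only U1 inverted output is consistent with every test.

U1 inverted output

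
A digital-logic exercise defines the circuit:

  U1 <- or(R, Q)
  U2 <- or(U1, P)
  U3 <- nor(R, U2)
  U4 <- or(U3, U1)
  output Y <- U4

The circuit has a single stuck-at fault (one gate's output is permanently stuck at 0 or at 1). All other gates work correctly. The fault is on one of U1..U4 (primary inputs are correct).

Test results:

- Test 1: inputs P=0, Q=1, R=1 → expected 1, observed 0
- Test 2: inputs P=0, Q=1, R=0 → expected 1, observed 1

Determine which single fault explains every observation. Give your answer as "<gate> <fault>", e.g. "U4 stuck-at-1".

Fault-free values for test 1 (P=0, Q=1, R=1): U1=1, U2=1, U3=0, U4=1, giving Y=1. Observed 0.
Test 1: faults giving observed 0 are {U1 stuck-at-0, U4 stuck-at-0}.
Test 2 (P=0, Q=1, R=0): fault-free U1=1, U2=1, U3=0, U4=1 → 1; observed 1. Eliminates U4 stuck-at-0.
Only U1 stuck-at-0 is consistent with every test.

U1 stuck-at-0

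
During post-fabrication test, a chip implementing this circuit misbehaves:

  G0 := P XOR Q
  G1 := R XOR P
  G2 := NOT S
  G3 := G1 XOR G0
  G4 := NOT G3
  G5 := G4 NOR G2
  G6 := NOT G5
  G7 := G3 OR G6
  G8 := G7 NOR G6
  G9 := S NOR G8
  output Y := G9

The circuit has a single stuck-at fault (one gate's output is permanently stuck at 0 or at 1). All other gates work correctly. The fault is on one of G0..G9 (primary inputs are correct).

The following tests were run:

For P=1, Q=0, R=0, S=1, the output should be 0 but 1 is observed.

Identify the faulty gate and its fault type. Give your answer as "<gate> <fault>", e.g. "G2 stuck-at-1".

G9 stuck-at-1

Fault-free values for test 1 (P=1, Q=0, R=0, S=1): G0=1, G1=1, G2=0, G3=0, G4=1, G5=0, G6=1, G7=1, G8=0, G9=0, giving Y=0. Observed 1.
Test 1: faults giving observed 1 are {G9 stuck-at-1}.
Only G9 stuck-at-1 is consistent with every test.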